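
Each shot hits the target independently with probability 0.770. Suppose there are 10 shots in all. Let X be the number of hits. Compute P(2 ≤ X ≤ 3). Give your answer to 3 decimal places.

0.002

X ~ Binomial(10, 0.77); P(2 ≤ X ≤ 3) = Σ C(10,k) p^k (1−p)^(10−k) over k:
  k=2: C(10,2)·0.77^2·0.23^8 = 0.00021
  k=3: C(10,3)·0.77^3·0.23^7 = 0.00187
Total = 0.00207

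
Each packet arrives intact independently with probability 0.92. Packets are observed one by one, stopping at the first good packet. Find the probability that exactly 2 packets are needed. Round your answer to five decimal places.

Geometric (trials to first success), p = 0.92.
P(Y = 2) = (1−p)^1 · p = 0.08 · 0.92 = 0.0736000

0.07360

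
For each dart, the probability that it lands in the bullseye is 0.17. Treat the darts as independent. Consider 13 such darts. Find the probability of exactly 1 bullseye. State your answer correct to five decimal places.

X ~ Binomial(n=13, p=0.17).
P(X=1) = C(13,1) · p^1 · (1−p)^12
= 13 · 0.17 · 0.10689 = 0.2362269

0.23623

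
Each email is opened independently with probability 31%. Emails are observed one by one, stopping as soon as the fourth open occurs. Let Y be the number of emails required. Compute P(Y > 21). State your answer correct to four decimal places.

Needing more than 21 emails ⇔ fewer than 4 successes in the first 21. With X ~ Binomial(21, 0.31), P(Y > 21) = P(X ≤ 3).
  k=0: C(21,0)·0.31^0·0.69^21 = 0.000413
  k=1: C(21,1)·0.31^1·0.69^20 = 0.003895
  k=2: C(21,2)·0.31^2·0.69^19 = 0.017502
  k=3: C(21,3)·0.31^3·0.69^18 = 0.049799
P(X ≤ 3) = 0.071609

0.0716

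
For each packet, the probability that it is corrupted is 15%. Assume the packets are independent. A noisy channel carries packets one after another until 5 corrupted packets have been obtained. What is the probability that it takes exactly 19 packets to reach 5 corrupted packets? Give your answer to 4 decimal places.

0.0239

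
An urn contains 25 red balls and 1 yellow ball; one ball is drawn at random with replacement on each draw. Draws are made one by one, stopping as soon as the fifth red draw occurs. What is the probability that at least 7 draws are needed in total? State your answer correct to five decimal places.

0.02001

Needing more than 6 draws ⇔ fewer than 5 successes in the first 6. With X ~ Binomial(6, 0.961538), P(Y > 6) = P(X ≤ 4).
  k=0: C(6,0)·0.961538^0·0.038462^6 = 0.0000000
  k=1: C(6,1)·0.961538^1·0.038462^5 = 0.0000005
  k=2: C(6,2)·0.961538^2·0.038462^4 = 0.0000303
  k=3: C(6,3)·0.961538^3·0.038462^3 = 0.0010116
  k=4: C(6,4)·0.961538^4·0.038462^2 = 0.0189675
P(X ≤ 4) = 0.0200100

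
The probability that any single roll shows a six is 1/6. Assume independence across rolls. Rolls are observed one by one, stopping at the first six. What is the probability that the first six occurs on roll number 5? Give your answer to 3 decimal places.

0.080

Geometric (trials to first success), p = 0.166667.
P(Y = 5) = (1−p)^4 · p = 0.48225 · 0.166667 = 0.08038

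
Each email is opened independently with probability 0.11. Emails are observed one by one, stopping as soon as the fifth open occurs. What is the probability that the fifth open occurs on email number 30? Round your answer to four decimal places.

Y = trial on which the fifth success occurs; negative binomial, r=5, p=0.11.
P(Y=30) = C(29,4) · p^5 · (1−p)^25
= 23751 · 1.6105e-05 · 0.054294 = 0.020768

0.0208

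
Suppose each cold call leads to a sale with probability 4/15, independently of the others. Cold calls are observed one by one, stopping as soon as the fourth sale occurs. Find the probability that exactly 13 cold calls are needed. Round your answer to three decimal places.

Y = trial on which the fourth success occurs; negative binomial, r=4, p=0.266667.
P(Y=13) = C(12,3) · p^4 · (1−p)^9
= 220 · 0.0050568 · 0.061336 = 0.06824

0.068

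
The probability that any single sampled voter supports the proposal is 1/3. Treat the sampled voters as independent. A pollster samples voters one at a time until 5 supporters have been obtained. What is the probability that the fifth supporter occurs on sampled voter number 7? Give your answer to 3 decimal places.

0.027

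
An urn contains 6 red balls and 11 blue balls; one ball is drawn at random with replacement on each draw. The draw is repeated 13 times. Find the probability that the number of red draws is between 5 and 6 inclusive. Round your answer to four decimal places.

0.3741

X ~ Binomial(13, 0.352941); P(5 ≤ X ≤ 6) = Σ C(13,k) p^k (1−p)^(13−k) over k:
  k=5: C(13,5)·0.352941^5·0.647059^8 = 0.216591
  k=6: C(13,6)·0.352941^6·0.647059^7 = 0.157521
Total = 0.374112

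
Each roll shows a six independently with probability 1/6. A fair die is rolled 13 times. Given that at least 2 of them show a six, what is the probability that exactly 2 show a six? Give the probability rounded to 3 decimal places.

0.439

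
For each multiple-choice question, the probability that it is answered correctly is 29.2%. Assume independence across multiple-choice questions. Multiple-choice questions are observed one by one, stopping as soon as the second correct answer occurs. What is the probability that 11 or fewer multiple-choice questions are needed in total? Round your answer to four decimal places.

Finishing within 11 multiple-choice questions ⇔ at least 2 successes in the first 11. With X ~ Binomial(11, 0.292), P(Y ≤ 11) = 1 − P(X ≤ 1).
  k=0: C(11,0)·0.292^0·0.708^11 = 0.022406
  k=1: C(11,1)·0.292^1·0.708^10 = 0.101650
1 − 0.124056 = 0.875944

0.8759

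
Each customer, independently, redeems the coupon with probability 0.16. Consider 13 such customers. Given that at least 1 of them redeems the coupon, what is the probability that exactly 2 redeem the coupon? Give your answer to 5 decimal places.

X ~ Binomial(13, 0.16). Want P(X=2 | X≥1) = P(X=2) / P(X≥1).
P(X=2) = C(13,2)·0.16^2·0.84^11 = 0.2933639
P(X≥1) = 1 − 0.1036647 = 0.8963353
Ratio = 0.2933639 / 0.8963353 = 0.3272926

0.32729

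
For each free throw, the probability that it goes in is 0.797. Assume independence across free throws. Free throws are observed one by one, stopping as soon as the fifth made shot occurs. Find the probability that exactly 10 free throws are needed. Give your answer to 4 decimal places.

0.0140

Y = trial on which the fifth success occurs; negative binomial, r=5, p=0.797.
P(Y=10) = C(9,4) · p^5 · (1−p)^5
= 126 · 0.32158 · 0.00034473 = 0.013968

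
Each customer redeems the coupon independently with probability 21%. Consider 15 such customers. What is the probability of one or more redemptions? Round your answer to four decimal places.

0.9709

P(at least one) = 1 − P(none) = 1 − (1 − 0.21)^15
= 1 − 0.029134 = 0.970866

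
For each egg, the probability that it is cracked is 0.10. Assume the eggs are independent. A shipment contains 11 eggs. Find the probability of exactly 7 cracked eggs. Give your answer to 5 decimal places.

X ~ Binomial(n=11, p=0.10).
P(X=7) = C(11,7) · p^7 · (1−p)^4
= 330 · 1e-07 · 0.6561 = 0.0000217

0.00002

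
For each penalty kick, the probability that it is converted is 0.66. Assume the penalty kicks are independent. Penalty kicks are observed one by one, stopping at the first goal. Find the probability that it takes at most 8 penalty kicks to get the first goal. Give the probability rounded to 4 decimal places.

0.9998

Y = number of penalty kicks to the first success; geometric, p = 0.66.
P(Y ≤ 8) = 1 − (1−p)^8 = 1 − 0.000179 = 0.999821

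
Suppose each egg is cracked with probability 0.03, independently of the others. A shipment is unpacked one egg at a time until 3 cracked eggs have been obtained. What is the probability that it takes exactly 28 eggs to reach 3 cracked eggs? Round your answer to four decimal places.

Y = trial on which the third success occurs; negative binomial, r=3, p=0.03.
P(Y=28) = C(27,2) · p^3 · (1−p)^25
= 351 · 2.7e-05 · 0.46697 = 0.004426

0.0044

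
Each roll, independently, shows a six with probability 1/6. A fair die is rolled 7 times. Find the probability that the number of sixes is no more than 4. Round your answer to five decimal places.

0.99800

X ~ Binomial(7, 0.166667); P(X ≤ 4) = Σ C(7,k) p^k (1−p)^(7−k) over k:
  k=0: C(7,0)·0.166667^0·0.833333^7 = 0.2790816
  k=1: C(7,1)·0.166667^1·0.833333^6 = 0.3907143
  k=2: C(7,2)·0.166667^2·0.833333^5 = 0.2344286
  k=3: C(7,3)·0.166667^3·0.833333^4 = 0.0781429
  k=4: C(7,4)·0.166667^4·0.833333^3 = 0.0156286
Total = 0.9979960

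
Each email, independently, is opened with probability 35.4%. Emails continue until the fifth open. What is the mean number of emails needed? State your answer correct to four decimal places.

Y = total emails until the fifth success; negative binomial with r=5, p=0.354.
E[Y] = r / p = 5 / 0.354 = 14.124294

14.1243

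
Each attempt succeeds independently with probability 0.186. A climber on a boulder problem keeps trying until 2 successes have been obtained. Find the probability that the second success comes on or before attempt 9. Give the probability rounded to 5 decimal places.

Finishing within 9 attempts ⇔ at least 2 successes in the first 9. With X ~ Binomial(9, 0.186), P(Y ≤ 9) = 1 − P(X ≤ 1).
  k=0: C(9,0)·0.186^0·0.814^9 = 0.1568988
  k=1: C(9,1)·0.186^1·0.814^8 = 0.3226641
1 − 0.4795629 = 0.5204371

0.52044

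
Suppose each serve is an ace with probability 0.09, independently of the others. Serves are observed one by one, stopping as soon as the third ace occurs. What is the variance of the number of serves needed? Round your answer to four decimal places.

337.0370

Y = total serves until the third success; negative binomial with r=3, p=0.09.
Var(Y) = r(1−p)/p² = 3·0.91 / 0.09² = 337.037037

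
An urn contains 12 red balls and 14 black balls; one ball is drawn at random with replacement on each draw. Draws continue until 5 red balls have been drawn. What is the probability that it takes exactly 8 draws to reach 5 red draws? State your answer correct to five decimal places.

Y = trial on which the fifth success occurs; negative binomial, r=5, p=0.461538.
P(Y=8) = C(7,4) · p^5 · (1−p)^3
= 35 · 0.020943 · 0.15612 = 0.1144384

0.11444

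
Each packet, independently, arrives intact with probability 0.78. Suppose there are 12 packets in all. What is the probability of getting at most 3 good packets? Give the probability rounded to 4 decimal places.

0.0001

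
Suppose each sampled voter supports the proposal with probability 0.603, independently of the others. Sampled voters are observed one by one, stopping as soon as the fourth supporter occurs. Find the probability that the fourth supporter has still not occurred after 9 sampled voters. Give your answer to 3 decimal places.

0.096

Needing more than 9 sampled voters ⇔ fewer than 4 successes in the first 9. With X ~ Binomial(9, 0.603), P(Y > 9) = P(X ≤ 3).
  k=0: C(9,0)·0.603^0·0.397^9 = 0.00024
  k=1: C(9,1)·0.603^1·0.397^8 = 0.00335
  k=2: C(9,2)·0.603^2·0.397^7 = 0.02035
  k=3: C(9,3)·0.603^3·0.397^6 = 0.07211
P(X ≤ 3) = 0.09605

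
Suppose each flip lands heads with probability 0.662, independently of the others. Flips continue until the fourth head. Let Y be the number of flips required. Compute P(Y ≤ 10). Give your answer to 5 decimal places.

Finishing within 10 flips ⇔ at least 4 successes in the first 10. With X ~ Binomial(10, 0.662), P(Y ≤ 10) = 1 − P(X ≤ 3).
  k=0: C(10,0)·0.662^0·0.338^10 = 0.0000195
  k=1: C(10,1)·0.662^1·0.338^9 = 0.0003812
  k=2: C(10,2)·0.662^2·0.338^8 = 0.0033594
  k=3: C(10,3)·0.662^3·0.338^7 = 0.0175458
1 − 0.0213058 = 0.9786942

0.97869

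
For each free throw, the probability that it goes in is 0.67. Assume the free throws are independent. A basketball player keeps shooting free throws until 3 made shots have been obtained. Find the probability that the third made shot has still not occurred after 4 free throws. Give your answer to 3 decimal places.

0.401

Needing more than 4 free throws ⇔ fewer than 3 successes in the first 4. With X ~ Binomial(4, 0.67), P(Y > 4) = P(X ≤ 2).
  k=0: C(4,0)·0.67^0·0.33^4 = 0.01186
  k=1: C(4,1)·0.67^1·0.33^3 = 0.09631
  k=2: C(4,2)·0.67^2·0.33^2 = 0.29331
P(X ≤ 2) = 0.40148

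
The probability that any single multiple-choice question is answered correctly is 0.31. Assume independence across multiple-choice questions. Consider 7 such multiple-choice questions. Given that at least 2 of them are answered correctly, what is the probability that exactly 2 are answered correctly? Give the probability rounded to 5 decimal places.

X ~ Binomial(7, 0.31). Want P(X=2 | X≥2) = P(X=2) / P(X≥2).
P(X=2) = C(7,2)·0.31^2·0.69^5 = 0.3156372
P(X≥2) = 1 − 0.0744635 − 0.2341824 = 0.6913541
Ratio = 0.3156372 / 0.6913541 = 0.4565492

0.45655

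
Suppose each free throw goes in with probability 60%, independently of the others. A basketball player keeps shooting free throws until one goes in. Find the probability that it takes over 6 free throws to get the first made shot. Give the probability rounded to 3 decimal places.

0.004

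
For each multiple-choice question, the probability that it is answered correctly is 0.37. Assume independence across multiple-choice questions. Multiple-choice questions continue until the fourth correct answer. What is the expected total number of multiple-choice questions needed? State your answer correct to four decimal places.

10.8108

Y = total multiple-choice questions until the fourth success; negative binomial with r=4, p=0.37.
E[Y] = r / p = 4 / 0.37 = 10.810811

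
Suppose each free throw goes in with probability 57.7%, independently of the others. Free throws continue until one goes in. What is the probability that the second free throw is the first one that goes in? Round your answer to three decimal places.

Geometric (trials to first success), p = 0.577.
P(Y = 2) = (1−p)^1 · p = 0.423 · 0.577 = 0.24407

0.244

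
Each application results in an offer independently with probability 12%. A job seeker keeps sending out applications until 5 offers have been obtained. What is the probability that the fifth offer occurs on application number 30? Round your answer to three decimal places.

0.024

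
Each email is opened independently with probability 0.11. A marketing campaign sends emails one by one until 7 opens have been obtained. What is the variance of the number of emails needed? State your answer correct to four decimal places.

514.8760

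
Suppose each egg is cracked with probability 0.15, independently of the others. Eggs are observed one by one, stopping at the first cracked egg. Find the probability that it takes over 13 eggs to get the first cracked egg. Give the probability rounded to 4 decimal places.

Y = number of eggs to the first success; geometric, p = 0.15.
P(Y > 13) = P(first 13 all fail) = (1−p)^13 = 0.120905

0.1209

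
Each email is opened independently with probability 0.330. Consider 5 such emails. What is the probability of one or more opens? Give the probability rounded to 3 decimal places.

0.865

P(at least one) = 1 − P(none) = 1 − (1 − 0.33)^5
= 1 − 0.13501 = 0.86499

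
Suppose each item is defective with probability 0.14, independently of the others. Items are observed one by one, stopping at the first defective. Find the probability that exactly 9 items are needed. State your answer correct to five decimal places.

0.04189

Geometric (trials to first success), p = 0.14.
P(Y = 9) = (1−p)^8 · p = 0.29922 · 0.14 = 0.0418905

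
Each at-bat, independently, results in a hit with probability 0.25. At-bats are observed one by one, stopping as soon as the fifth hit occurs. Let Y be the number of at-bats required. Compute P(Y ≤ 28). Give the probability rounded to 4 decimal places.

0.8646

Finishing within 28 at-bats ⇔ at least 5 successes in the first 28. With X ~ Binomial(28, 0.25), P(Y ≤ 28) = 1 − P(X ≤ 4).
  k=0: C(28,0)·0.25^0·0.75^28 = 0.000317
  k=1: C(28,1)·0.25^1·0.75^27 = 0.002963
  k=2: C(28,2)·0.25^2·0.75^26 = 0.013334
  k=3: C(28,3)·0.25^3·0.75^25 = 0.038521
  k=4: C(28,4)·0.25^4·0.75^24 = 0.080252
1 − 0.135387 = 0.864613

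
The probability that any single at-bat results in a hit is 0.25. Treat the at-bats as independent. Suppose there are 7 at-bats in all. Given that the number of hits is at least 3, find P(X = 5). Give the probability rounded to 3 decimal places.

X ~ Binomial(7, 0.25). Want P(X=5 | X≥3) = P(X=5) / P(X≥3).
P(X=5) = C(7,5)·0.25^5·0.75^2 = 0.01154
P(X≥3) = 1 − 0.13348 − 0.31146 − 0.31146 = 0.24359
Ratio = 0.01154 / 0.24359 = 0.04736

0.047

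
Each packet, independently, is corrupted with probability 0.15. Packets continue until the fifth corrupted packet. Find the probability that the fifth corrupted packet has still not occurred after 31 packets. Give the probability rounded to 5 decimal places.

0.49405

Needing more than 31 packets ⇔ fewer than 5 successes in the first 31. With X ~ Binomial(31, 0.15), P(Y > 31) = P(X ≤ 4).
  k=0: C(31,0)·0.15^0·0.85^31 = 0.0064861
  k=1: C(31,1)·0.15^1·0.85^30 = 0.0354830
  k=2: C(31,2)·0.15^2·0.85^29 = 0.0939257
  k=3: C(31,3)·0.15^3·0.85^28 = 0.1602261
  k=4: C(31,4)·0.15^4·0.85^27 = 0.1979264
P(X ≤ 4) = 0.4940474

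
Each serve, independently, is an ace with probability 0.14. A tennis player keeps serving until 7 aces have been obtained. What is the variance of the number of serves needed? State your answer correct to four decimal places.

307.1429

Y = total serves until the seventh success; negative binomial with r=7, p=0.14.
Var(Y) = r(1−p)/p² = 7·0.86 / 0.14² = 307.142857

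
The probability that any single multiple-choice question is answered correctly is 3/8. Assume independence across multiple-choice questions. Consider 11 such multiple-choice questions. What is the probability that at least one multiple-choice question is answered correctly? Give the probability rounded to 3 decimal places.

0.994

P(at least one) = 1 − P(none) = 1 − (1 − 0.375)^11
= 1 − 0.00568 = 0.99432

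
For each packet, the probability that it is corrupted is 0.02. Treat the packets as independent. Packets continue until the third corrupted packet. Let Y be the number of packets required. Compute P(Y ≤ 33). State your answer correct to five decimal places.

Finishing within 33 packets ⇔ at least 3 successes in the first 33. With X ~ Binomial(33, 0.02), P(Y ≤ 33) = 1 − P(X ≤ 2).
  k=0: C(33,0)·0.02^0·0.98^33 = 0.5134055
  k=1: C(33,1)·0.02^1·0.98^32 = 0.3457629
  k=2: C(33,2)·0.02^2·0.98^31 = 0.1129022
1 − 0.9720705 = 0.0279295

0.02793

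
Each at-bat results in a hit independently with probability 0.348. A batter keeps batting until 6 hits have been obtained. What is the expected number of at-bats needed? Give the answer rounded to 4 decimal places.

17.2414

Y = total at-bats until the sixth success; negative binomial with r=6, p=0.348.
E[Y] = r / p = 6 / 0.348 = 17.241379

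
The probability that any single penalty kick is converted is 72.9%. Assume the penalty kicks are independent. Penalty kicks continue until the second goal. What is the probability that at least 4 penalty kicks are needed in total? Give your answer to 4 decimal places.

0.1805

Needing more than 3 penalty kicks ⇔ fewer than 2 successes in the first 3. With X ~ Binomial(3, 0.729), P(Y > 3) = P(X ≤ 1).
  k=0: C(3,0)·0.729^0·0.271^3 = 0.019903
  k=1: C(3,1)·0.729^1·0.271^2 = 0.160615
P(X ≤ 1) = 0.180518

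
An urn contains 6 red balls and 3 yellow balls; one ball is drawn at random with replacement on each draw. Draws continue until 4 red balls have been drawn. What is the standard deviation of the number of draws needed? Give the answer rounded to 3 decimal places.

Y = total draws until the fourth success; negative binomial with r=4, p=0.666667.
SD(Y) = √[r(1−p)/p²] = √(3.00000) = 1.73205

1.732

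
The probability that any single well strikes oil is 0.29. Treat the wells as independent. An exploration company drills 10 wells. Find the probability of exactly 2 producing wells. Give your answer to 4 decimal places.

0.2444

X ~ Binomial(n=10, p=0.29).
P(X=2) = C(10,2) · p^2 · (1−p)^8
= 45 · 0.0841 · 0.064575 = 0.244385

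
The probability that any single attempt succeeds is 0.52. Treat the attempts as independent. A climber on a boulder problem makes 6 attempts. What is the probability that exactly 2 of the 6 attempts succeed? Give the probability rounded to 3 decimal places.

X ~ Binomial(n=6, p=0.52).
P(X=2) = C(6,2) · p^2 · (1−p)^4
= 15 · 0.2704 · 0.053084 = 0.21531

0.215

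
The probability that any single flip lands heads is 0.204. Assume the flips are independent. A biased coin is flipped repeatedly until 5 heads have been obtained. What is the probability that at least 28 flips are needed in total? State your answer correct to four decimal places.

0.3293

Needing more than 27 flips ⇔ fewer than 5 successes in the first 27. With X ~ Binomial(27, 0.204), P(Y > 27) = P(X ≤ 4).
  k=0: C(27,0)·0.204^0·0.796^27 = 0.002112
  k=1: C(27,1)·0.204^1·0.796^26 = 0.014613
  k=2: C(27,2)·0.204^2·0.796^25 = 0.048685
  k=3: C(27,3)·0.204^3·0.796^24 = 0.103975
  k=4: C(27,4)·0.204^4·0.796^23 = 0.159882
P(X ≤ 4) = 0.329266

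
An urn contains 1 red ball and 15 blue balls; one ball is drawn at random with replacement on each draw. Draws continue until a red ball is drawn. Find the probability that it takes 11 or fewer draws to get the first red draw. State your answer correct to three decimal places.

0.508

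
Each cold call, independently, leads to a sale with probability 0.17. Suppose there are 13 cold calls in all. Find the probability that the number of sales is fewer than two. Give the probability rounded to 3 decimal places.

0.325

X ~ Binomial(13, 0.17); P(X ≤ 1) = Σ C(13,k) p^k (1−p)^(13−k) over k:
  k=0: C(13,0)·0.17^0·0.83^13 = 0.08872
  k=1: C(13,1)·0.17^1·0.83^12 = 0.23623
Total = 0.32495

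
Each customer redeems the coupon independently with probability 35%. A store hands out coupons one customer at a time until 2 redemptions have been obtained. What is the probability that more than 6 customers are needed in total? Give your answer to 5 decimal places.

0.31908

Needing more than 6 customers ⇔ fewer than 2 successes in the first 6. With X ~ Binomial(6, 0.35), P(Y > 6) = P(X ≤ 1).
  k=0: C(6,0)·0.35^0·0.65^6 = 0.0754189
  k=1: C(6,1)·0.35^1·0.65^5 = 0.2436610
P(X ≤ 1) = 0.3190799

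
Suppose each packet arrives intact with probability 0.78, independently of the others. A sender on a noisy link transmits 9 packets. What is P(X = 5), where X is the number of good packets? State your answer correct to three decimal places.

0.085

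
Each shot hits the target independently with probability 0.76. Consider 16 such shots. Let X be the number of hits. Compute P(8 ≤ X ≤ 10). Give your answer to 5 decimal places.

X ~ Binomial(16, 0.76); P(8 ≤ X ≤ 10) = Σ C(16,k) p^k (1−p)^(16−k) over k:
  k=8: C(16,8)·0.76^8·0.24^8 = 0.0157680
  k=9: C(16,9)·0.76^9·0.24^7 = 0.0443841
  k=10: C(16,10)·0.76^10·0.24^6 = 0.0983847
Total = 0.1585368

0.15854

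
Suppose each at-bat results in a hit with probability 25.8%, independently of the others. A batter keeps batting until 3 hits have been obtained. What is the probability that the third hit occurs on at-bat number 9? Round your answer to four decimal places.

Y = trial on which the third success occurs; negative binomial, r=3, p=0.258.
P(Y=9) = C(8,2) · p^3 · (1−p)^6
= 28 · 0.017174 · 0.16689 = 0.080249

0.0802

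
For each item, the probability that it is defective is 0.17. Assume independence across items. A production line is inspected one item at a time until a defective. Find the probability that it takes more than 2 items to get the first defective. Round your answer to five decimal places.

0.68890

Y = number of items to the first success; geometric, p = 0.17.
P(Y > 2) = P(first 2 all fail) = (1−p)^2 = 0.6889000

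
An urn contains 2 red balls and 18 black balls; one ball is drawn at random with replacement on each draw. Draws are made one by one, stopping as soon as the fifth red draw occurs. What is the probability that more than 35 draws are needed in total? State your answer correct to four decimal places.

Needing more than 35 draws ⇔ fewer than 5 successes in the first 35. With X ~ Binomial(35, 0.10), P(Y > 35) = P(X ≤ 4).
  k=0: C(35,0)·0.10^0·0.90^35 = 0.025032
  k=1: C(35,1)·0.10^1·0.90^34 = 0.097345
  k=2: C(35,2)·0.10^2·0.90^33 = 0.183874
  k=3: C(35,3)·0.10^3·0.90^32 = 0.224735
  k=4: C(35,4)·0.10^4·0.90^31 = 0.199764
P(X ≤ 4) = 0.730749

0.7307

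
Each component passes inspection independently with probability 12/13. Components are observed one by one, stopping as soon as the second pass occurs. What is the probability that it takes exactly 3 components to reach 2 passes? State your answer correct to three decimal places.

0.131

Y = trial on which the second success occurs; negative binomial, r=2, p=0.923077.
P(Y=3) = C(2,1) · p^2 · (1−p)^1
= 2 · 0.85207 · 0.076923 = 0.13109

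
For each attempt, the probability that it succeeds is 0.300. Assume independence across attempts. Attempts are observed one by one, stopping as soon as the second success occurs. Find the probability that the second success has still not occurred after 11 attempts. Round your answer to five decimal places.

Needing more than 11 attempts ⇔ fewer than 2 successes in the first 11. With X ~ Binomial(11, 0.30), P(Y > 11) = P(X ≤ 1).
  k=0: C(11,0)·0.30^0·0.70^11 = 0.0197733
  k=1: C(11,1)·0.30^1·0.70^10 = 0.0932168
P(X ≤ 1) = 0.1129901

0.11299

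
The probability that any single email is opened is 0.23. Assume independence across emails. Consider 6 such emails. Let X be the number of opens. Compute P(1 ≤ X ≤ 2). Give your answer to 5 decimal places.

0.65248

X ~ Binomial(6, 0.23); P(1 ≤ X ≤ 2) = Σ C(6,k) p^k (1−p)^(6−k) over k:
  k=1: C(6,1)·0.23^1·0.77^5 = 0.3735362
  k=2: C(6,2)·0.23^2·0.77^4 = 0.2789394
Total = 0.6524756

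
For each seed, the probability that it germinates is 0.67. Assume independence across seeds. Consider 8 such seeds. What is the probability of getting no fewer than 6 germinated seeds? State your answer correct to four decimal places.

0.4764

X ~ Binomial(8, 0.67); P(X ≥ 6) = Σ C(8,k) p^k (1−p)^(8−k) over k:
  k=6: C(8,6)·0.67^6·0.33^2 = 0.275826
  k=7: C(8,7)·0.67^7·0.33^1 = 0.160003
  k=8: C(8,8)·0.67^8·0.33^0 = 0.040607
Total = 0.476435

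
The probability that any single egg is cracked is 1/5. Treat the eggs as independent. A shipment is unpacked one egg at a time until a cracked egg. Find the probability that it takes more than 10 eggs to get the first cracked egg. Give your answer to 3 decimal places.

Y = number of eggs to the first success; geometric, p = 0.20.
P(Y > 10) = P(first 10 all fail) = (1−p)^10 = 0.10737

0.107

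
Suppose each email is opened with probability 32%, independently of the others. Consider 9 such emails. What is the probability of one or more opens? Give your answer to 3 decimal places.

0.969

P(at least one) = 1 − P(none) = 1 − (1 − 0.32)^9
= 1 − 0.03109 = 0.96891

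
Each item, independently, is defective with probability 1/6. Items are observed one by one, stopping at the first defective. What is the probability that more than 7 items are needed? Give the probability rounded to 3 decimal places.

Y = number of items to the first success; geometric, p = 0.166667.
P(Y > 7) = P(first 7 all fail) = (1−p)^7 = 0.27908

0.279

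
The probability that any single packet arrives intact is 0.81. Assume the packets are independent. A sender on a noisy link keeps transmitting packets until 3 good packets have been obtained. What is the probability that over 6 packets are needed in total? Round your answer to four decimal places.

0.0141

Needing more than 6 packets ⇔ fewer than 3 successes in the first 6. With X ~ Binomial(6, 0.81), P(Y > 6) = P(X ≤ 2).
  k=0: C(6,0)·0.81^0·0.19^6 = 0.000047
  k=1: C(6,1)·0.81^1·0.19^5 = 0.001203
  k=2: C(6,2)·0.81^2·0.19^4 = 0.012826
P(X ≤ 2) = 0.014076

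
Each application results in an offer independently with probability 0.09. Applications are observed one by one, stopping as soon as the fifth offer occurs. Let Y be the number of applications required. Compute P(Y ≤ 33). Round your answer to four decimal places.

0.1713

Finishing within 33 applications ⇔ at least 5 successes in the first 33. With X ~ Binomial(33, 0.09), P(Y ≤ 33) = 1 − P(X ≤ 4).
  k=0: C(33,0)·0.09^0·0.91^33 = 0.044501
  k=1: C(33,1)·0.09^1·0.91^32 = 0.145238
  k=2: C(33,2)·0.09^2·0.91^31 = 0.229828
  k=3: C(33,3)·0.09^3·0.91^30 = 0.234879
  k=4: C(33,4)·0.09^4·0.91^29 = 0.174223
1 − 0.828668 = 0.171332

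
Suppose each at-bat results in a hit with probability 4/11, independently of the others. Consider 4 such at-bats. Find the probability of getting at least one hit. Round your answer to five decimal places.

0.83601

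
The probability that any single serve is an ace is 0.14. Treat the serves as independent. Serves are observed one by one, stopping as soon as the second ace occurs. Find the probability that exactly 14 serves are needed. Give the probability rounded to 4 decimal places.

0.0417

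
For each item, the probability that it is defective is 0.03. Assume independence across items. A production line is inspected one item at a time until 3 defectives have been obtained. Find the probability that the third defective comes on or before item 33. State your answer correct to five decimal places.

0.07564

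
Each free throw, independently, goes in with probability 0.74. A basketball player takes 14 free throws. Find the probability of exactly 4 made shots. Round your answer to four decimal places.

0.0004

X ~ Binomial(n=14, p=0.74).
P(X=4) = C(14,4) · p^4 · (1−p)^10
= 1001 · 0.29987 · 1.4117e-06 = 0.000424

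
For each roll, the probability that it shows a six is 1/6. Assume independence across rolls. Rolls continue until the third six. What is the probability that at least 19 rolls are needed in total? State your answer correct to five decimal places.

Needing more than 18 rolls ⇔ fewer than 3 successes in the first 18. With X ~ Binomial(18, 0.166667), P(Y > 18) = P(X ≤ 2).
  k=0: C(18,0)·0.166667^0·0.833333^18 = 0.0375610
  k=1: C(18,1)·0.166667^1·0.833333^17 = 0.1352197
  k=2: C(18,2)·0.166667^2·0.833333^16 = 0.2298735
P(X ≤ 2) = 0.4026543

0.40265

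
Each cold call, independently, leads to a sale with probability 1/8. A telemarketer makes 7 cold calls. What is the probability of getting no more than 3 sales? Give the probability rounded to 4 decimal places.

X ~ Binomial(7, 0.125); P(X ≤ 3) = Σ C(7,k) p^k (1−p)^(7−k) over k:
  k=0: C(7,0)·0.125^0·0.875^7 = 0.392696
  k=1: C(7,1)·0.125^1·0.875^6 = 0.392696
  k=2: C(7,2)·0.125^2·0.875^5 = 0.168298
  k=3: C(7,3)·0.125^3·0.875^4 = 0.040071
Total = 0.993761

0.9938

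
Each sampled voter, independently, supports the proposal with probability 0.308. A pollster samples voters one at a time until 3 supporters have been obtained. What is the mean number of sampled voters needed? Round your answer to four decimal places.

Y = total sampled voters until the third success; negative binomial with r=3, p=0.308.
E[Y] = r / p = 3 / 0.308 = 9.740260

9.7403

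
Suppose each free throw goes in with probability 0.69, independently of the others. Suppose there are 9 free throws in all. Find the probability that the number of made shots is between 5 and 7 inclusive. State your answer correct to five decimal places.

0.70967

X ~ Binomial(9, 0.69); P(5 ≤ X ≤ 7) = Σ C(9,k) p^k (1−p)^(9−k) over k:
  k=5: C(9,5)·0.69^5·0.31^4 = 0.1819964
  k=6: C(9,6)·0.69^6·0.31^3 = 0.2700592
  k=7: C(9,7)·0.69^7·0.31^2 = 0.2576140
Total = 0.7096696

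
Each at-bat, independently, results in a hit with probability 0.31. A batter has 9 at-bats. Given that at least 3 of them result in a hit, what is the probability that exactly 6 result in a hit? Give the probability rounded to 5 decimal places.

X ~ Binomial(9, 0.31). Want P(X=6 | X≥3) = P(X=6) / P(X≥3).
P(X=6) = C(9,6)·0.31^6·0.69^3 = 0.0244904
P(X≥3) = 1 − 0.0354521 − 0.1433497 − 0.2576140 = 0.5635841
Ratio = 0.0244904 / 0.5635841 = 0.0434548

0.04345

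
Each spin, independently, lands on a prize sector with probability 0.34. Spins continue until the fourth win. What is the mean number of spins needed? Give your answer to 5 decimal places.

Y = total spins until the fourth success; negative binomial with r=4, p=0.34.
E[Y] = r / p = 4 / 0.34 = 11.7647059

11.76471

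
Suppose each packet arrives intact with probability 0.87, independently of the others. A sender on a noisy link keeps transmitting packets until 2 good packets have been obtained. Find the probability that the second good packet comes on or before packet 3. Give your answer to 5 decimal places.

Finishing within 3 packets ⇔ at least 2 successes in the first 3. With X ~ Binomial(3, 0.87), P(Y ≤ 3) = 1 − P(X ≤ 1).
  k=0: C(3,0)·0.87^0·0.13^3 = 0.0021970
  k=1: C(3,1)·0.87^1·0.13^2 = 0.0441090
1 − 0.0463060 = 0.9536940

0.95369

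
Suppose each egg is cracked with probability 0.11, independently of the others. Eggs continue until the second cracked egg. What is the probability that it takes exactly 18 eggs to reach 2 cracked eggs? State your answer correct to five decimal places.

Y = trial on which the second success occurs; negative binomial, r=2, p=0.11.
P(Y=18) = C(17,1) · p^2 · (1−p)^16
= 17 · 0.0121 · 0.15497 = 0.0318768

0.03188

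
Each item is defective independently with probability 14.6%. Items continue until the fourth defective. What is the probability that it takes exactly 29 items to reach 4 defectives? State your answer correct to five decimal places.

0.02879

Y = trial on which the fourth success occurs; negative binomial, r=4, p=0.146.
P(Y=29) = C(28,3) · p^4 · (1−p)^25
= 3276 · 0.00045437 · 0.01934 = 0.0287874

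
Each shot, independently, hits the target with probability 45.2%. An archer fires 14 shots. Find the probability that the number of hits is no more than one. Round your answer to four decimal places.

0.0028

X ~ Binomial(14, 0.452); P(X ≤ 1) = Σ C(14,k) p^k (1−p)^(14−k) over k:
  k=0: C(14,0)·0.452^0·0.548^14 = 0.000220
  k=1: C(14,1)·0.452^1·0.548^13 = 0.002543
Total = 0.002764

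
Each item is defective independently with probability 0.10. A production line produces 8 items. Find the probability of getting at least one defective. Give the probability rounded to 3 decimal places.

P(at least one) = 1 − P(none) = 1 − (1 − 0.10)^8
= 1 − 0.43047 = 0.56953

0.570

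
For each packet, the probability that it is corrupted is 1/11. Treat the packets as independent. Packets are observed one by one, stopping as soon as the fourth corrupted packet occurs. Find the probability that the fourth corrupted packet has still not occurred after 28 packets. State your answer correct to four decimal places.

0.7528

Needing more than 28 packets ⇔ fewer than 4 successes in the first 28. With X ~ Binomial(28, 0.090909), P(Y > 28) = P(X ≤ 3).
  k=0: C(28,0)·0.090909^0·0.909091^28 = 0.069343
  k=1: C(28,1)·0.090909^1·0.909091^27 = 0.194161
  k=2: C(28,2)·0.090909^2·0.909091^26 = 0.262118
  k=3: C(28,3)·0.090909^3·0.909091^25 = 0.227169
P(X ≤ 3) = 0.752791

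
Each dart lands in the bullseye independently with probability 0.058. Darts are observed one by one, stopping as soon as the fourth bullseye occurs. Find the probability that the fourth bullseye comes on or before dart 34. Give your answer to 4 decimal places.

Finishing within 34 darts ⇔ at least 4 successes in the first 34. With X ~ Binomial(34, 0.058), P(Y ≤ 34) = 1 − P(X ≤ 3).
  k=0: C(34,0)·0.058^0·0.942^34 = 0.131139
  k=1: C(34,1)·0.058^1·0.942^33 = 0.274528
  k=2: C(34,2)·0.058^2·0.942^32 = 0.278900
  k=3: C(34,3)·0.058^3·0.942^31 = 0.183170
1 − 0.867736 = 0.132264

0.1323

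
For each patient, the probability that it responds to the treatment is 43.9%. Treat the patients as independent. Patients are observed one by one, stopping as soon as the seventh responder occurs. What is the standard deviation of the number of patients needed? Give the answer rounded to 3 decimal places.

4.514

Y = total patients until the seventh success; negative binomial with r=7, p=0.439.
SD(Y) = √[r(1−p)/p²] = √(20.37661) = 4.51405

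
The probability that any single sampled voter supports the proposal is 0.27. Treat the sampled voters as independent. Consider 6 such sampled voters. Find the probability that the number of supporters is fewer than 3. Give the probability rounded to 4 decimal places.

X ~ Binomial(6, 0.27); P(X ≤ 2) = Σ C(6,k) p^k (1−p)^(6−k) over k:
  k=0: C(6,0)·0.27^0·0.73^6 = 0.151334
  k=1: C(6,1)·0.27^1·0.73^5 = 0.335838
  k=2: C(6,2)·0.27^2·0.73^4 = 0.310535
Total = 0.797707

0.7977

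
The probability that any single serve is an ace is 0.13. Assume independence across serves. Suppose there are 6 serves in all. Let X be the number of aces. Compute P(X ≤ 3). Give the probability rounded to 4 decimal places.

0.9966

X ~ Binomial(6, 0.13); P(X ≤ 3) = Σ C(6,k) p^k (1−p)^(6−k) over k:
  k=0: C(6,0)·0.13^0·0.87^6 = 0.433626
  k=1: C(6,1)·0.13^1·0.87^5 = 0.388768
  k=2: C(6,2)·0.13^2·0.87^4 = 0.145230
  k=3: C(6,3)·0.13^3·0.87^3 = 0.028935
Total = 0.996559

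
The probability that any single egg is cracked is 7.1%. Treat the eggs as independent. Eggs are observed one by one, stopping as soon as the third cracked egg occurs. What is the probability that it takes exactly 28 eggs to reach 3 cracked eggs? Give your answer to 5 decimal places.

0.01993

Y = trial on which the third success occurs; negative binomial, r=3, p=0.071.
P(Y=28) = C(27,2) · p^3 · (1−p)^25
= 351 · 0.00035791 · 0.15863 = 0.0199285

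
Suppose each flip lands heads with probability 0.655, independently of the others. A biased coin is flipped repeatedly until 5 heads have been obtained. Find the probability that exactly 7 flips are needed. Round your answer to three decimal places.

Y = trial on which the fifth success occurs; negative binomial, r=5, p=0.655.
P(Y=7) = C(6,4) · p^5 · (1−p)^2
= 15 · 0.12056 · 0.11903 = 0.21525

0.215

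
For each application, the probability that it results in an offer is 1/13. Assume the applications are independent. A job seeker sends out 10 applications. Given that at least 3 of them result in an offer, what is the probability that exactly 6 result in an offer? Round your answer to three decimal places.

0.001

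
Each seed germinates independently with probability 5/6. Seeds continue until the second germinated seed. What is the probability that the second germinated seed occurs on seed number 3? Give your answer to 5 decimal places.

0.23148

Y = trial on which the second success occurs; negative binomial, r=2, p=0.833333.
P(Y=3) = C(2,1) · p^2 · (1−p)^1
= 2 · 0.69444 · 0.16667 = 0.2314815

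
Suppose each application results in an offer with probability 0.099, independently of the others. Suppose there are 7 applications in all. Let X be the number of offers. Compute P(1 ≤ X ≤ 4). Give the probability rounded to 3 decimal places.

X ~ Binomial(7, 0.099); P(1 ≤ X ≤ 4) = Σ C(7,k) p^k (1−p)^(7−k) over k:
  k=1: C(7,1)·0.099^1·0.901^6 = 0.37075
  k=2: C(7,2)·0.099^2·0.901^5 = 0.12221
  k=3: C(7,3)·0.099^3·0.901^4 = 0.02238
  k=4: C(7,4)·0.099^4·0.901^3 = 0.00246
Total = 0.51780

0.518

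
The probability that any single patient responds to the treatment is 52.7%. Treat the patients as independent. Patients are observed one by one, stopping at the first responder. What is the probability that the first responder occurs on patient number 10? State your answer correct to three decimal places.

0.001

Geometric (trials to first success), p = 0.527.
P(Y = 10) = (1−p)^9 · p = 0.0011851 · 0.527 = 0.00062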